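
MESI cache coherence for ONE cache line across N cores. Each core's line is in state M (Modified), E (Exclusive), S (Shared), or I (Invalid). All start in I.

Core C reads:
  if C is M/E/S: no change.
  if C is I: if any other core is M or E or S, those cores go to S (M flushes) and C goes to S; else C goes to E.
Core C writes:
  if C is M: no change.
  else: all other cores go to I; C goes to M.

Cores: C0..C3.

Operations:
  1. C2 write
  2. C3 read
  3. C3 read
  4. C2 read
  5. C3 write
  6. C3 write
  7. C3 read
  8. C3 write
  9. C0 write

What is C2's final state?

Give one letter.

Answer: I

Derivation:
Op 1: C2 write [C2 write: invalidate none -> C2=M] -> [I,I,M,I]
Op 2: C3 read [C3 read from I: others=['C2=M'] -> C3=S, others downsized to S] -> [I,I,S,S]
Op 3: C3 read [C3 read: already in S, no change] -> [I,I,S,S]
Op 4: C2 read [C2 read: already in S, no change] -> [I,I,S,S]
Op 5: C3 write [C3 write: invalidate ['C2=S'] -> C3=M] -> [I,I,I,M]
Op 6: C3 write [C3 write: already M (modified), no change] -> [I,I,I,M]
Op 7: C3 read [C3 read: already in M, no change] -> [I,I,I,M]
Op 8: C3 write [C3 write: already M (modified), no change] -> [I,I,I,M]
Op 9: C0 write [C0 write: invalidate ['C3=M'] -> C0=M] -> [M,I,I,I]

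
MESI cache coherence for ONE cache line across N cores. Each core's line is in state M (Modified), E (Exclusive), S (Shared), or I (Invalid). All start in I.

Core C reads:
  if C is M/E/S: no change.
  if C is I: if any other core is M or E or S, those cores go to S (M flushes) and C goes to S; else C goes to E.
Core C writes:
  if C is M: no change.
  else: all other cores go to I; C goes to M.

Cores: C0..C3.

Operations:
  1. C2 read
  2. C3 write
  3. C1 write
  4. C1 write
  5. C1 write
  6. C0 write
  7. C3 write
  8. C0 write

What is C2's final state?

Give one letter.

Answer: I

Derivation:
Op 1: C2 read [C2 read from I: no other sharers -> C2=E (exclusive)] -> [I,I,E,I]
Op 2: C3 write [C3 write: invalidate ['C2=E'] -> C3=M] -> [I,I,I,M]
Op 3: C1 write [C1 write: invalidate ['C3=M'] -> C1=M] -> [I,M,I,I]
Op 4: C1 write [C1 write: already M (modified), no change] -> [I,M,I,I]
Op 5: C1 write [C1 write: already M (modified), no change] -> [I,M,I,I]
Op 6: C0 write [C0 write: invalidate ['C1=M'] -> C0=M] -> [M,I,I,I]
Op 7: C3 write [C3 write: invalidate ['C0=M'] -> C3=M] -> [I,I,I,M]
Op 8: C0 write [C0 write: invalidate ['C3=M'] -> C0=M] -> [M,I,I,I]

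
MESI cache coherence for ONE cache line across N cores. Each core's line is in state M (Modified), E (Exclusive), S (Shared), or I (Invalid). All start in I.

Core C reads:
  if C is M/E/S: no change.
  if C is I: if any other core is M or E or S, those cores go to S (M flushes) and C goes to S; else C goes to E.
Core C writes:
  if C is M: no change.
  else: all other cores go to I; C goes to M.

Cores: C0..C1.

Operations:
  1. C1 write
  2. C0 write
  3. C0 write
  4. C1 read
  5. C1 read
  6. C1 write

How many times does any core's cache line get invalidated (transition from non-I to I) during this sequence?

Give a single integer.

Op 1: C1 write [C1 write: invalidate none -> C1=M] -> [I,M] (invalidations this op: 0; running total: 0)
Op 2: C0 write [C0 write: invalidate ['C1=M'] -> C0=M] -> [M,I] (invalidations this op: 1; running total: 1)
Op 3: C0 write [C0 write: already M (modified), no change] -> [M,I] (invalidations this op: 0; running total: 1)
Op 4: C1 read [C1 read from I: others=['C0=M'] -> C1=S, others downsized to S] -> [S,S] (invalidations this op: 0; running total: 1)
Op 5: C1 read [C1 read: already in S, no change] -> [S,S] (invalidations this op: 0; running total: 1)
Op 6: C1 write [C1 write: invalidate ['C0=S'] -> C1=M] -> [I,M] (invalidations this op: 1; running total: 2)

Answer: 2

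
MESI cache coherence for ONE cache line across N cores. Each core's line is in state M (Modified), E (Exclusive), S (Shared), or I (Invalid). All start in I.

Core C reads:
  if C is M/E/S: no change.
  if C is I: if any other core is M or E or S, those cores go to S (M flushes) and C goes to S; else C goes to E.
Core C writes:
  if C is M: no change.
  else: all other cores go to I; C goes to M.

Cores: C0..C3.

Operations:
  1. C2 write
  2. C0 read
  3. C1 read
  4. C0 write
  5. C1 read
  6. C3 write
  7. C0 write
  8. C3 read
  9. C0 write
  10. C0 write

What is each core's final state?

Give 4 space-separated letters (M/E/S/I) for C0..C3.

Op 1: C2 write [C2 write: invalidate none -> C2=M] -> [I,I,M,I]
Op 2: C0 read [C0 read from I: others=['C2=M'] -> C0=S, others downsized to S] -> [S,I,S,I]
Op 3: C1 read [C1 read from I: others=['C0=S', 'C2=S'] -> C1=S, others downsized to S] -> [S,S,S,I]
Op 4: C0 write [C0 write: invalidate ['C1=S', 'C2=S'] -> C0=M] -> [M,I,I,I]
Op 5: C1 read [C1 read from I: others=['C0=M'] -> C1=S, others downsized to S] -> [S,S,I,I]
Op 6: C3 write [C3 write: invalidate ['C0=S', 'C1=S'] -> C3=M] -> [I,I,I,M]
Op 7: C0 write [C0 write: invalidate ['C3=M'] -> C0=M] -> [M,I,I,I]
Op 8: C3 read [C3 read from I: others=['C0=M'] -> C3=S, others downsized to S] -> [S,I,I,S]
Op 9: C0 write [C0 write: invalidate ['C3=S'] -> C0=M] -> [M,I,I,I]
Op 10: C0 write [C0 write: already M (modified), no change] -> [M,I,I,I]

Answer: M I I I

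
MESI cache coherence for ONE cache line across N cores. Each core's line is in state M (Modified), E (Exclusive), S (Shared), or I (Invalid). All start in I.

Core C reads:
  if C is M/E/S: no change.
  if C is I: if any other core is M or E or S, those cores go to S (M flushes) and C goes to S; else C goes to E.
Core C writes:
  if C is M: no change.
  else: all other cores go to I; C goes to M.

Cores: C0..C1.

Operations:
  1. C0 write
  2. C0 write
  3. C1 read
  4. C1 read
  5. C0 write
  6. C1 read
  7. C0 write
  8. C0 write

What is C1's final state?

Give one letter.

Op 1: C0 write [C0 write: invalidate none -> C0=M] -> [M,I]
Op 2: C0 write [C0 write: already M (modified), no change] -> [M,I]
Op 3: C1 read [C1 read from I: others=['C0=M'] -> C1=S, others downsized to S] -> [S,S]
Op 4: C1 read [C1 read: already in S, no change] -> [S,S]
Op 5: C0 write [C0 write: invalidate ['C1=S'] -> C0=M] -> [M,I]
Op 6: C1 read [C1 read from I: others=['C0=M'] -> C1=S, others downsized to S] -> [S,S]
Op 7: C0 write [C0 write: invalidate ['C1=S'] -> C0=M] -> [M,I]
Op 8: C0 write [C0 write: already M (modified), no change] -> [M,I]

Answer: I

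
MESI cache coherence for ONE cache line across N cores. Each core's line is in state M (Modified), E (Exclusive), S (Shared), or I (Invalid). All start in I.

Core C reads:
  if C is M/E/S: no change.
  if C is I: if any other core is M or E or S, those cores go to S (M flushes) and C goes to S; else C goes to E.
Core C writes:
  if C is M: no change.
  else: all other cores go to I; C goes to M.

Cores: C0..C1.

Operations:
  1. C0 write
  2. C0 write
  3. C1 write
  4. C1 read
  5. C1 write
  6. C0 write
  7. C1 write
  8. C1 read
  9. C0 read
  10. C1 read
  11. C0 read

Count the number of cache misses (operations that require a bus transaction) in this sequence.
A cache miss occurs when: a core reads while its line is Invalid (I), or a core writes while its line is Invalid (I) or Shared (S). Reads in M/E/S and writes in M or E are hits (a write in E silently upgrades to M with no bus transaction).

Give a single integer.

Answer: 5

Derivation:
Op 1: C0 write [C0 write: invalidate none -> C0=M] -> [M,I] [MISS #1: write from I]
Op 2: C0 write [C0 write: already M (modified), no change] -> [M,I] [hit: write from M]
Op 3: C1 write [C1 write: invalidate ['C0=M'] -> C1=M] -> [I,M] [MISS #2: write from I]
Op 4: C1 read [C1 read: already in M, no change] -> [I,M] [hit: read from M]
Op 5: C1 write [C1 write: already M (modified), no change] -> [I,M] [hit: write from M]
Op 6: C0 write [C0 write: invalidate ['C1=M'] -> C0=M] -> [M,I] [MISS #3: write from I]
Op 7: C1 write [C1 write: invalidate ['C0=M'] -> C1=M] -> [I,M] [MISS #4: write from I]
Op 8: C1 read [C1 read: already in M, no change] -> [I,M] [hit: read from M]
Op 9: C0 read [C0 read from I: others=['C1=M'] -> C0=S, others downsized to S] -> [S,S] [MISS #5: read from I]
Op 10: C1 read [C1 read: already in S, no change] -> [S,S] [hit: read from S]
Op 11: C0 read [C0 read: already in S, no change] -> [S,S] [hit: read from S]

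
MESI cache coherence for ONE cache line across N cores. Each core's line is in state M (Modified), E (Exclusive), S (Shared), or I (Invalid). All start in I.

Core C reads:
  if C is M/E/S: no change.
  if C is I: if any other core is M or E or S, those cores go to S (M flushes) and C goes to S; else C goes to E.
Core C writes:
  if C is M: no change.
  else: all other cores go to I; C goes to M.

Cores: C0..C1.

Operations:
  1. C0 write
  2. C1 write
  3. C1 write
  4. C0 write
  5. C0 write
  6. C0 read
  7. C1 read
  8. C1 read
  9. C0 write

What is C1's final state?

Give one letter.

Answer: I

Derivation:
Op 1: C0 write [C0 write: invalidate none -> C0=M] -> [M,I]
Op 2: C1 write [C1 write: invalidate ['C0=M'] -> C1=M] -> [I,M]
Op 3: C1 write [C1 write: already M (modified), no change] -> [I,M]
Op 4: C0 write [C0 write: invalidate ['C1=M'] -> C0=M] -> [M,I]
Op 5: C0 write [C0 write: already M (modified), no change] -> [M,I]
Op 6: C0 read [C0 read: already in M, no change] -> [M,I]
Op 7: C1 read [C1 read from I: others=['C0=M'] -> C1=S, others downsized to S] -> [S,S]
Op 8: C1 read [C1 read: already in S, no change] -> [S,S]
Op 9: C0 write [C0 write: invalidate ['C1=S'] -> C0=M] -> [M,I]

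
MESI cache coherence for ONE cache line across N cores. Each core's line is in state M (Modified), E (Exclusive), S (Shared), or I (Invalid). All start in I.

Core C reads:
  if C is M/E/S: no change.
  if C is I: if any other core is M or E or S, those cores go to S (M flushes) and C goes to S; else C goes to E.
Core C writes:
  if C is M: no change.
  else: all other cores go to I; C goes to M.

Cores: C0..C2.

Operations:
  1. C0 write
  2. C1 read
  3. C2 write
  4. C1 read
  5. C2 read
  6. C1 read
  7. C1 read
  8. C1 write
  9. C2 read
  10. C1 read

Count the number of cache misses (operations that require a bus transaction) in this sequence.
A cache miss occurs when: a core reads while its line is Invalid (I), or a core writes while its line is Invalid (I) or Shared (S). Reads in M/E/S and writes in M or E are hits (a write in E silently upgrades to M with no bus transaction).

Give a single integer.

Op 1: C0 write [C0 write: invalidate none -> C0=M] -> [M,I,I] [MISS #1: write from I]
Op 2: C1 read [C1 read from I: others=['C0=M'] -> C1=S, others downsized to S] -> [S,S,I] [MISS #2: read from I]
Op 3: C2 write [C2 write: invalidate ['C0=S', 'C1=S'] -> C2=M] -> [I,I,M] [MISS #3: write from I]
Op 4: C1 read [C1 read from I: others=['C2=M'] -> C1=S, others downsized to S] -> [I,S,S] [MISS #4: read from I]
Op 5: C2 read [C2 read: already in S, no change] -> [I,S,S] [hit: read from S]
Op 6: C1 read [C1 read: already in S, no change] -> [I,S,S] [hit: read from S]
Op 7: C1 read [C1 read: already in S, no change] -> [I,S,S] [hit: read from S]
Op 8: C1 write [C1 write: invalidate ['C2=S'] -> C1=M] -> [I,M,I] [MISS #5: write from S]
Op 9: C2 read [C2 read from I: others=['C1=M'] -> C2=S, others downsized to S] -> [I,S,S] [MISS #6: read from I]
Op 10: C1 read [C1 read: already in S, no change] -> [I,S,S] [hit: read from S]

Answer: 6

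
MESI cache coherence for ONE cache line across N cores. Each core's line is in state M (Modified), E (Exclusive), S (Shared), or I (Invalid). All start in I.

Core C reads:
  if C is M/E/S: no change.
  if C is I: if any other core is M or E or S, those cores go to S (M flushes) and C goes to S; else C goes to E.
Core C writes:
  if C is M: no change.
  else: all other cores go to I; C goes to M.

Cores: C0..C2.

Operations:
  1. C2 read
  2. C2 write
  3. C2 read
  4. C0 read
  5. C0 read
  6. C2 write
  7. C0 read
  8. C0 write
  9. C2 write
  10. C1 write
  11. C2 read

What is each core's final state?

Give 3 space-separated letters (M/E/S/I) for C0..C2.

Op 1: C2 read [C2 read from I: no other sharers -> C2=E (exclusive)] -> [I,I,E]
Op 2: C2 write [C2 write: invalidate none -> C2=M] -> [I,I,M]
Op 3: C2 read [C2 read: already in M, no change] -> [I,I,M]
Op 4: C0 read [C0 read from I: others=['C2=M'] -> C0=S, others downsized to S] -> [S,I,S]
Op 5: C0 read [C0 read: already in S, no change] -> [S,I,S]
Op 6: C2 write [C2 write: invalidate ['C0=S'] -> C2=M] -> [I,I,M]
Op 7: C0 read [C0 read from I: others=['C2=M'] -> C0=S, others downsized to S] -> [S,I,S]
Op 8: C0 write [C0 write: invalidate ['C2=S'] -> C0=M] -> [M,I,I]
Op 9: C2 write [C2 write: invalidate ['C0=M'] -> C2=M] -> [I,I,M]
Op 10: C1 write [C1 write: invalidate ['C2=M'] -> C1=M] -> [I,M,I]
Op 11: C2 read [C2 read from I: others=['C1=M'] -> C2=S, others downsized to S] -> [I,S,S]

Answer: I S S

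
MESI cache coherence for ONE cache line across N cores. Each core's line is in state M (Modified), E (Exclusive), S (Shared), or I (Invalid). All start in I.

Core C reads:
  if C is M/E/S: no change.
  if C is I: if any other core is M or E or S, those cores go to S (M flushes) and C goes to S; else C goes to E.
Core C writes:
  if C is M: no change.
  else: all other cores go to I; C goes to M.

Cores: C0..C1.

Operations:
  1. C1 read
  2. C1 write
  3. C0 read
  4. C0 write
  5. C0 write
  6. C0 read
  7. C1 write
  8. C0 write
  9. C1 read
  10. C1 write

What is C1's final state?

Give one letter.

Answer: M

Derivation:
Op 1: C1 read [C1 read from I: no other sharers -> C1=E (exclusive)] -> [I,E]
Op 2: C1 write [C1 write: invalidate none -> C1=M] -> [I,M]
Op 3: C0 read [C0 read from I: others=['C1=M'] -> C0=S, others downsized to S] -> [S,S]
Op 4: C0 write [C0 write: invalidate ['C1=S'] -> C0=M] -> [M,I]
Op 5: C0 write [C0 write: already M (modified), no change] -> [M,I]
Op 6: C0 read [C0 read: already in M, no change] -> [M,I]
Op 7: C1 write [C1 write: invalidate ['C0=M'] -> C1=M] -> [I,M]
Op 8: C0 write [C0 write: invalidate ['C1=M'] -> C0=M] -> [M,I]
Op 9: C1 read [C1 read from I: others=['C0=M'] -> C1=S, others downsized to S] -> [S,S]
Op 10: C1 write [C1 write: invalidate ['C0=S'] -> C1=M] -> [I,M]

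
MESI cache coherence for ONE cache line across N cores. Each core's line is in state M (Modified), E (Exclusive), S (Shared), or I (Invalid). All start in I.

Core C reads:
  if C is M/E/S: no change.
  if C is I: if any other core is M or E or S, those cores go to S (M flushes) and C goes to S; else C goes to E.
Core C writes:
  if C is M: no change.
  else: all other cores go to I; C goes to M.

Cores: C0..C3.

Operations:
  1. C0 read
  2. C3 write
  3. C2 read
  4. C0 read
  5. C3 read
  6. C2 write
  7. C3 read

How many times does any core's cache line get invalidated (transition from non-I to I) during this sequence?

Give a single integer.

Answer: 3

Derivation:
Op 1: C0 read [C0 read from I: no other sharers -> C0=E (exclusive)] -> [E,I,I,I] (invalidations this op: 0; running total: 0)
Op 2: C3 write [C3 write: invalidate ['C0=E'] -> C3=M] -> [I,I,I,M] (invalidations this op: 1; running total: 1)
Op 3: C2 read [C2 read from I: others=['C3=M'] -> C2=S, others downsized to S] -> [I,I,S,S] (invalidations this op: 0; running total: 1)
Op 4: C0 read [C0 read from I: others=['C2=S', 'C3=S'] -> C0=S, others downsized to S] -> [S,I,S,S] (invalidations this op: 0; running total: 1)
Op 5: C3 read [C3 read: already in S, no change] -> [S,I,S,S] (invalidations this op: 0; running total: 1)
Op 6: C2 write [C2 write: invalidate ['C0=S', 'C3=S'] -> C2=M] -> [I,I,M,I] (invalidations this op: 2; running total: 3)
Op 7: C3 read [C3 read from I: others=['C2=M'] -> C3=S, others downsized to S] -> [I,I,S,S] (invalidations this op: 0; running total: 3)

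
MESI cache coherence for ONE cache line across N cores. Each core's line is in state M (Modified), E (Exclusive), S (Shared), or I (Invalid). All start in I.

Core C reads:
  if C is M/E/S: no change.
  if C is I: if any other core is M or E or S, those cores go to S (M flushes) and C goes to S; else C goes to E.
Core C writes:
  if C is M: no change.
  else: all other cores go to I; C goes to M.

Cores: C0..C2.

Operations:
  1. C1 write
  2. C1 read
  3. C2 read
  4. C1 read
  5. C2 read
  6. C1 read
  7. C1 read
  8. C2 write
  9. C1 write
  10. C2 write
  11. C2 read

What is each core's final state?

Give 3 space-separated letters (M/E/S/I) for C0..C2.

Answer: I I M

Derivation:
Op 1: C1 write [C1 write: invalidate none -> C1=M] -> [I,M,I]
Op 2: C1 read [C1 read: already in M, no change] -> [I,M,I]
Op 3: C2 read [C2 read from I: others=['C1=M'] -> C2=S, others downsized to S] -> [I,S,S]
Op 4: C1 read [C1 read: already in S, no change] -> [I,S,S]
Op 5: C2 read [C2 read: already in S, no change] -> [I,S,S]
Op 6: C1 read [C1 read: already in S, no change] -> [I,S,S]
Op 7: C1 read [C1 read: already in S, no change] -> [I,S,S]
Op 8: C2 write [C2 write: invalidate ['C1=S'] -> C2=M] -> [I,I,M]
Op 9: C1 write [C1 write: invalidate ['C2=M'] -> C1=M] -> [I,M,I]
Op 10: C2 write [C2 write: invalidate ['C1=M'] -> C2=M] -> [I,I,M]
Op 11: C2 read [C2 read: already in M, no change] -> [I,I,M]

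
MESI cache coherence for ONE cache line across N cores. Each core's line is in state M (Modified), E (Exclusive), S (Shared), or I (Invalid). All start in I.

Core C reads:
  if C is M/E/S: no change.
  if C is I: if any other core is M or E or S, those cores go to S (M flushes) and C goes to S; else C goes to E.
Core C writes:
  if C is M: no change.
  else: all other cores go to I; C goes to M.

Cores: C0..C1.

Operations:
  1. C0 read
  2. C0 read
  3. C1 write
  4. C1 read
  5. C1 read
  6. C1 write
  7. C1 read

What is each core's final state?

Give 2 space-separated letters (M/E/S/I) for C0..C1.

Answer: I M

Derivation:
Op 1: C0 read [C0 read from I: no other sharers -> C0=E (exclusive)] -> [E,I]
Op 2: C0 read [C0 read: already in E, no change] -> [E,I]
Op 3: C1 write [C1 write: invalidate ['C0=E'] -> C1=M] -> [I,M]
Op 4: C1 read [C1 read: already in M, no change] -> [I,M]
Op 5: C1 read [C1 read: already in M, no change] -> [I,M]
Op 6: C1 write [C1 write: already M (modified), no change] -> [I,M]
Op 7: C1 read [C1 read: already in M, no change] -> [I,M]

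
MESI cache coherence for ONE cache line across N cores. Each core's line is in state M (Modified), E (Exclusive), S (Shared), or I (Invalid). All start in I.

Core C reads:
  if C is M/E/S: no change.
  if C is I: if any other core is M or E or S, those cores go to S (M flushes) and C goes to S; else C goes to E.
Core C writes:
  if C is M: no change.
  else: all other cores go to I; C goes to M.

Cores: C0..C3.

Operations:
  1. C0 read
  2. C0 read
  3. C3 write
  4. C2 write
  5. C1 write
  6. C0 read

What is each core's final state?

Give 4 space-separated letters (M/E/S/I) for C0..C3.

Answer: S S I I

Derivation:
Op 1: C0 read [C0 read from I: no other sharers -> C0=E (exclusive)] -> [E,I,I,I]
Op 2: C0 read [C0 read: already in E, no change] -> [E,I,I,I]
Op 3: C3 write [C3 write: invalidate ['C0=E'] -> C3=M] -> [I,I,I,M]
Op 4: C2 write [C2 write: invalidate ['C3=M'] -> C2=M] -> [I,I,M,I]
Op 5: C1 write [C1 write: invalidate ['C2=M'] -> C1=M] -> [I,M,I,I]
Op 6: C0 read [C0 read from I: others=['C1=M'] -> C0=S, others downsized to S] -> [S,S,I,I]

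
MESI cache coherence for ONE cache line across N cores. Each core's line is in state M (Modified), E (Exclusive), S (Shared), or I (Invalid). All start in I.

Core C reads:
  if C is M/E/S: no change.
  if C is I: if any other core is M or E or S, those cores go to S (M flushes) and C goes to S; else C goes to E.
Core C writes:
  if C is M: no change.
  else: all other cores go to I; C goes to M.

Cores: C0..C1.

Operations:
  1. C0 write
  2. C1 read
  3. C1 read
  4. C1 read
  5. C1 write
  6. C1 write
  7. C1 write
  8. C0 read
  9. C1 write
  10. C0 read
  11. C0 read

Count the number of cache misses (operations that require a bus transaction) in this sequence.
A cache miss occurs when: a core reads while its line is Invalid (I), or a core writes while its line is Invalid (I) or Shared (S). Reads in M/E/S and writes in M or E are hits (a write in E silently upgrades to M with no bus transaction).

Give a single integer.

Answer: 6

Derivation:
Op 1: C0 write [C0 write: invalidate none -> C0=M] -> [M,I] [MISS #1: write from I]
Op 2: C1 read [C1 read from I: others=['C0=M'] -> C1=S, others downsized to S] -> [S,S] [MISS #2: read from I]
Op 3: C1 read [C1 read: already in S, no change] -> [S,S] [hit: read from S]
Op 4: C1 read [C1 read: already in S, no change] -> [S,S] [hit: read from S]
Op 5: C1 write [C1 write: invalidate ['C0=S'] -> C1=M] -> [I,M] [MISS #3: write from S]
Op 6: C1 write [C1 write: already M (modified), no change] -> [I,M] [hit: write from M]
Op 7: C1 write [C1 write: already M (modified), no change] -> [I,M] [hit: write from M]
Op 8: C0 read [C0 read from I: others=['C1=M'] -> C0=S, others downsized to S] -> [S,S] [MISS #4: read from I]
Op 9: C1 write [C1 write: invalidate ['C0=S'] -> C1=M] -> [I,M] [MISS #5: write from S]
Op 10: C0 read [C0 read from I: others=['C1=M'] -> C0=S, others downsized to S] -> [S,S] [MISS #6: read from I]
Op 11: C0 read [C0 read: already in S, no change] -> [S,S] [hit: read from S]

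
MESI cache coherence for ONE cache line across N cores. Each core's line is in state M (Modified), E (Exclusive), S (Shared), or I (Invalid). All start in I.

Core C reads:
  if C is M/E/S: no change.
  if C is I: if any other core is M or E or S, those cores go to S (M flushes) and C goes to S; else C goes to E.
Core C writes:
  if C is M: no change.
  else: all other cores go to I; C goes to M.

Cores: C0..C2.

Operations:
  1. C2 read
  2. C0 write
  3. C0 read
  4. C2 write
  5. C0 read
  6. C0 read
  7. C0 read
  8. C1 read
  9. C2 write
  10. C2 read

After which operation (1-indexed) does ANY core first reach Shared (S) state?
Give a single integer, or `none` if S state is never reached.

Answer: 5

Derivation:
Op 1: C2 read [C2 read from I: no other sharers -> C2=E (exclusive)] -> [I,I,E]
Op 2: C0 write [C0 write: invalidate ['C2=E'] -> C0=M] -> [M,I,I]
Op 3: C0 read [C0 read: already in M, no change] -> [M,I,I]
Op 4: C2 write [C2 write: invalidate ['C0=M'] -> C2=M] -> [I,I,M]
Op 5: C0 read [C0 read from I: others=['C2=M'] -> C0=S, others downsized to S] -> [S,I,S]
  -> First S state at op 5; remaining ops need not be traced.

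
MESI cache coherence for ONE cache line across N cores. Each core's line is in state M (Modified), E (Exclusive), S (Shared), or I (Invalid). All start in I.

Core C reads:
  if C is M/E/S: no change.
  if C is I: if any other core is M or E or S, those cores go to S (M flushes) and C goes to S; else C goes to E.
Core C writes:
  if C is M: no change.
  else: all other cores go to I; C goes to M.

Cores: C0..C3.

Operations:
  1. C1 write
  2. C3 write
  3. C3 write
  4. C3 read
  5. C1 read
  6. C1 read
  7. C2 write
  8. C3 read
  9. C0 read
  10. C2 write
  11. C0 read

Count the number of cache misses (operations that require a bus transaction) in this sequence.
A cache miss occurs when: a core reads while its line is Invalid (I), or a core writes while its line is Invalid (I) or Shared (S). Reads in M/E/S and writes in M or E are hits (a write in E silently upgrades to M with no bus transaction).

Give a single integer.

Op 1: C1 write [C1 write: invalidate none -> C1=M] -> [I,M,I,I] [MISS #1: write from I]
Op 2: C3 write [C3 write: invalidate ['C1=M'] -> C3=M] -> [I,I,I,M] [MISS #2: write from I]
Op 3: C3 write [C3 write: already M (modified), no change] -> [I,I,I,M] [hit: write from M]
Op 4: C3 read [C3 read: already in M, no change] -> [I,I,I,M] [hit: read from M]
Op 5: C1 read [C1 read from I: others=['C3=M'] -> C1=S, others downsized to S] -> [I,S,I,S] [MISS #3: read from I]
Op 6: C1 read [C1 read: already in S, no change] -> [I,S,I,S] [hit: read from S]
Op 7: C2 write [C2 write: invalidate ['C1=S', 'C3=S'] -> C2=M] -> [I,I,M,I] [MISS #4: write from I]
Op 8: C3 read [C3 read from I: others=['C2=M'] -> C3=S, others downsized to S] -> [I,I,S,S] [MISS #5: read from I]
Op 9: C0 read [C0 read from I: others=['C2=S', 'C3=S'] -> C0=S, others downsized to S] -> [S,I,S,S] [MISS #6: read from I]
Op 10: C2 write [C2 write: invalidate ['C0=S', 'C3=S'] -> C2=M] -> [I,I,M,I] [MISS #7: write from S]
Op 11: C0 read [C0 read from I: others=['C2=M'] -> C0=S, others downsized to S] -> [S,I,S,I] [MISS #8: read from I]

Answer: 8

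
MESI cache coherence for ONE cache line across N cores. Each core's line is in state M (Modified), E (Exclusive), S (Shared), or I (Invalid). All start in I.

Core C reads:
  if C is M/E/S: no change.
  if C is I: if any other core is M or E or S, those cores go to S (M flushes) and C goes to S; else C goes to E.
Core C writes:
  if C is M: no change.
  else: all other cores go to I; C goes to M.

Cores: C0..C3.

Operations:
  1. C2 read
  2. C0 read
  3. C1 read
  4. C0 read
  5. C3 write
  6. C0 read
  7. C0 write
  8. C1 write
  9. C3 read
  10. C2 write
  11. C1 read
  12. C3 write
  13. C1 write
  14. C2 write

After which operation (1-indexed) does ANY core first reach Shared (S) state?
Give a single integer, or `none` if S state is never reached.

Op 1: C2 read [C2 read from I: no other sharers -> C2=E (exclusive)] -> [I,I,E,I]
Op 2: C0 read [C0 read from I: others=['C2=E'] -> C0=S, others downsized to S] -> [S,I,S,I]
  -> First S state at op 2; remaining ops need not be traced.

Answer: 2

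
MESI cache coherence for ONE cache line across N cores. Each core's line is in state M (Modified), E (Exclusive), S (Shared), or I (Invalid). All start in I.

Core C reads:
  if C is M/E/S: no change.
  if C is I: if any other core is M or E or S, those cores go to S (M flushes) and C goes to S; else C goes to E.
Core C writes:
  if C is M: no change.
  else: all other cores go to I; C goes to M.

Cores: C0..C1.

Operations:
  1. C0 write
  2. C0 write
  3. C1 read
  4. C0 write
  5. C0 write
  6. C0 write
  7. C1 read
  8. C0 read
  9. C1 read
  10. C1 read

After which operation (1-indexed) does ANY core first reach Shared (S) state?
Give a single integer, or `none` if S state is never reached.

Answer: 3

Derivation:
Op 1: C0 write [C0 write: invalidate none -> C0=M] -> [M,I]
Op 2: C0 write [C0 write: already M (modified), no change] -> [M,I]
Op 3: C1 read [C1 read from I: others=['C0=M'] -> C1=S, others downsized to S] -> [S,S]
  -> First S state at op 3; remaining ops need not be traced.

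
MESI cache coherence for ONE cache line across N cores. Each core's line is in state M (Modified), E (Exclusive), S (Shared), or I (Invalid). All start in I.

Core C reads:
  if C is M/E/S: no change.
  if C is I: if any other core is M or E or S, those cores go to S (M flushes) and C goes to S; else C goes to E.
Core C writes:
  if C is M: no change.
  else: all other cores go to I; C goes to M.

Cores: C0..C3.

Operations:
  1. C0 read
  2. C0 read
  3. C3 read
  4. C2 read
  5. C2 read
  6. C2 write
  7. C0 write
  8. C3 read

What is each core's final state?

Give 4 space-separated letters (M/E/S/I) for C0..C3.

Op 1: C0 read [C0 read from I: no other sharers -> C0=E (exclusive)] -> [E,I,I,I]
Op 2: C0 read [C0 read: already in E, no change] -> [E,I,I,I]
Op 3: C3 read [C3 read from I: others=['C0=E'] -> C3=S, others downsized to S] -> [S,I,I,S]
Op 4: C2 read [C2 read from I: others=['C0=S', 'C3=S'] -> C2=S, others downsized to S] -> [S,I,S,S]
Op 5: C2 read [C2 read: already in S, no change] -> [S,I,S,S]
Op 6: C2 write [C2 write: invalidate ['C0=S', 'C3=S'] -> C2=M] -> [I,I,M,I]
Op 7: C0 write [C0 write: invalidate ['C2=M'] -> C0=M] -> [M,I,I,I]
Op 8: C3 read [C3 read from I: others=['C0=M'] -> C3=S, others downsized to S] -> [S,I,I,S]

Answer: S I I S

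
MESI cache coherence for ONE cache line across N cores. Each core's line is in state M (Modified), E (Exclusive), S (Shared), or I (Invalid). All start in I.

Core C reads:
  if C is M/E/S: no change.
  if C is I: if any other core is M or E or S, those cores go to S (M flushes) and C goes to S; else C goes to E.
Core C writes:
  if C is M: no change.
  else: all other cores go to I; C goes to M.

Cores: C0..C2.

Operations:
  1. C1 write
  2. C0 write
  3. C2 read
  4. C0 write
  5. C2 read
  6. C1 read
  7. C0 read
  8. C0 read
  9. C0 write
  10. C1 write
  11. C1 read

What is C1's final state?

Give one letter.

Op 1: C1 write [C1 write: invalidate none -> C1=M] -> [I,M,I]
Op 2: C0 write [C0 write: invalidate ['C1=M'] -> C0=M] -> [M,I,I]
Op 3: C2 read [C2 read from I: others=['C0=M'] -> C2=S, others downsized to S] -> [S,I,S]
Op 4: C0 write [C0 write: invalidate ['C2=S'] -> C0=M] -> [M,I,I]
Op 5: C2 read [C2 read from I: others=['C0=M'] -> C2=S, others downsized to S] -> [S,I,S]
Op 6: C1 read [C1 read from I: others=['C0=S', 'C2=S'] -> C1=S, others downsized to S] -> [S,S,S]
Op 7: C0 read [C0 read: already in S, no change] -> [S,S,S]
Op 8: C0 read [C0 read: already in S, no change] -> [S,S,S]
Op 9: C0 write [C0 write: invalidate ['C1=S', 'C2=S'] -> C0=M] -> [M,I,I]
Op 10: C1 write [C1 write: invalidate ['C0=M'] -> C1=M] -> [I,M,I]
Op 11: C1 read [C1 read: already in M, no change] -> [I,M,I]

Answer: M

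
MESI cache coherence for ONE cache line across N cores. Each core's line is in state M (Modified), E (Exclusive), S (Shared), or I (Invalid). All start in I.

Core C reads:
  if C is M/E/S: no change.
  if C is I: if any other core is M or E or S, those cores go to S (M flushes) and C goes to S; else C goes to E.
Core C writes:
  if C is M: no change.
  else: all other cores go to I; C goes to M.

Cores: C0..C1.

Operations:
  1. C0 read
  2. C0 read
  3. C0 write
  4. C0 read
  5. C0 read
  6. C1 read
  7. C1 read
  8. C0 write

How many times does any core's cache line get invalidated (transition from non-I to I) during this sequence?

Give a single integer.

Op 1: C0 read [C0 read from I: no other sharers -> C0=E (exclusive)] -> [E,I] (invalidations this op: 0; running total: 0)
Op 2: C0 read [C0 read: already in E, no change] -> [E,I] (invalidations this op: 0; running total: 0)
Op 3: C0 write [C0 write: invalidate none -> C0=M] -> [M,I] (invalidations this op: 0; running total: 0)
Op 4: C0 read [C0 read: already in M, no change] -> [M,I] (invalidations this op: 0; running total: 0)
Op 5: C0 read [C0 read: already in M, no change] -> [M,I] (invalidations this op: 0; running total: 0)
Op 6: C1 read [C1 read from I: others=['C0=M'] -> C1=S, others downsized to S] -> [S,S] (invalidations this op: 0; running total: 0)
Op 7: C1 read [C1 read: already in S, no change] -> [S,S] (invalidations this op: 0; running total: 0)
Op 8: C0 write [C0 write: invalidate ['C1=S'] -> C0=M] -> [M,I] (invalidations this op: 1; running total: 1)

Answer: 1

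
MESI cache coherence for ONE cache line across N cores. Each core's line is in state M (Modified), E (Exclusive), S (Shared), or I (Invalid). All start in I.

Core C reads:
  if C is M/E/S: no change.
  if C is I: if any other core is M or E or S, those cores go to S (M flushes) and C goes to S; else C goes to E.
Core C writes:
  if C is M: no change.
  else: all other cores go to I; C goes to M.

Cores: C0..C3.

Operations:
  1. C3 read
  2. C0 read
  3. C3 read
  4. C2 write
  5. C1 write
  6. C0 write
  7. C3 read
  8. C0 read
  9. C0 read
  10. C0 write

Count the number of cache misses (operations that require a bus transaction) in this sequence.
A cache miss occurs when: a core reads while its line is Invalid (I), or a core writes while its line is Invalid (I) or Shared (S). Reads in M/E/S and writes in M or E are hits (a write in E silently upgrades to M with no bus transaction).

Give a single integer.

Answer: 7

Derivation:
Op 1: C3 read [C3 read from I: no other sharers -> C3=E (exclusive)] -> [I,I,I,E] [MISS #1: read from I]
Op 2: C0 read [C0 read from I: others=['C3=E'] -> C0=S, others downsized to S] -> [S,I,I,S] [MISS #2: read from I]
Op 3: C3 read [C3 read: already in S, no change] -> [S,I,I,S] [hit: read from S]
Op 4: C2 write [C2 write: invalidate ['C0=S', 'C3=S'] -> C2=M] -> [I,I,M,I] [MISS #3: write from I]
Op 5: C1 write [C1 write: invalidate ['C2=M'] -> C1=M] -> [I,M,I,I] [MISS #4: write from I]
Op 6: C0 write [C0 write: invalidate ['C1=M'] -> C0=M] -> [M,I,I,I] [MISS #5: write from I]
Op 7: C3 read [C3 read from I: others=['C0=M'] -> C3=S, others downsized to S] -> [S,I,I,S] [MISS #6: read from I]
Op 8: C0 read [C0 read: already in S, no change] -> [S,I,I,S] [hit: read from S]
Op 9: C0 read [C0 read: already in S, no change] -> [S,I,I,S] [hit: read from S]
Op 10: C0 write [C0 write: invalidate ['C3=S'] -> C0=M] -> [M,I,I,I] [MISS #7: write from S]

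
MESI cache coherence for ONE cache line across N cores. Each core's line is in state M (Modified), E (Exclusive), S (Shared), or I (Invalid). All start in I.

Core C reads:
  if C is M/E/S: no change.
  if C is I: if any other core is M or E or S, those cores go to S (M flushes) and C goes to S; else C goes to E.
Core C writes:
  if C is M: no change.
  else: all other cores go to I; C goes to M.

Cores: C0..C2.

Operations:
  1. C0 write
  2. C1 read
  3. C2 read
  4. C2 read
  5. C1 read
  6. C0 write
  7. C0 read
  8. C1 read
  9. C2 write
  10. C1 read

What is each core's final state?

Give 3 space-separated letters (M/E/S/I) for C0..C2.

Op 1: C0 write [C0 write: invalidate none -> C0=M] -> [M,I,I]
Op 2: C1 read [C1 read from I: others=['C0=M'] -> C1=S, others downsized to S] -> [S,S,I]
Op 3: C2 read [C2 read from I: others=['C0=S', 'C1=S'] -> C2=S, others downsized to S] -> [S,S,S]
Op 4: C2 read [C2 read: already in S, no change] -> [S,S,S]
Op 5: C1 read [C1 read: already in S, no change] -> [S,S,S]
Op 6: C0 write [C0 write: invalidate ['C1=S', 'C2=S'] -> C0=M] -> [M,I,I]
Op 7: C0 read [C0 read: already in M, no change] -> [M,I,I]
Op 8: C1 read [C1 read from I: others=['C0=M'] -> C1=S, others downsized to S] -> [S,S,I]
Op 9: C2 write [C2 write: invalidate ['C0=S', 'C1=S'] -> C2=M] -> [I,I,M]
Op 10: C1 read [C1 read from I: others=['C2=M'] -> C1=S, others downsized to S] -> [I,S,S]

Answer: I S S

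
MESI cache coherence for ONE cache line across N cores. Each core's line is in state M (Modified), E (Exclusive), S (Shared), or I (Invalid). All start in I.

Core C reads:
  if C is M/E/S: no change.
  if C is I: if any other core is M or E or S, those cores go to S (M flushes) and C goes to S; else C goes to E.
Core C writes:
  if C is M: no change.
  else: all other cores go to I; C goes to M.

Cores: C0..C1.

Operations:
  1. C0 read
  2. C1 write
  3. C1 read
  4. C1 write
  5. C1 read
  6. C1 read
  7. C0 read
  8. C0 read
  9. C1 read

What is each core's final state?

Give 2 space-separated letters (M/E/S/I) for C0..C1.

Op 1: C0 read [C0 read from I: no other sharers -> C0=E (exclusive)] -> [E,I]
Op 2: C1 write [C1 write: invalidate ['C0=E'] -> C1=M] -> [I,M]
Op 3: C1 read [C1 read: already in M, no change] -> [I,M]
Op 4: C1 write [C1 write: already M (modified), no change] -> [I,M]
Op 5: C1 read [C1 read: already in M, no change] -> [I,M]
Op 6: C1 read [C1 read: already in M, no change] -> [I,M]
Op 7: C0 read [C0 read from I: others=['C1=M'] -> C0=S, others downsized to S] -> [S,S]
Op 8: C0 read [C0 read: already in S, no change] -> [S,S]
Op 9: C1 read [C1 read: already in S, no change] -> [S,S]

Answer: S S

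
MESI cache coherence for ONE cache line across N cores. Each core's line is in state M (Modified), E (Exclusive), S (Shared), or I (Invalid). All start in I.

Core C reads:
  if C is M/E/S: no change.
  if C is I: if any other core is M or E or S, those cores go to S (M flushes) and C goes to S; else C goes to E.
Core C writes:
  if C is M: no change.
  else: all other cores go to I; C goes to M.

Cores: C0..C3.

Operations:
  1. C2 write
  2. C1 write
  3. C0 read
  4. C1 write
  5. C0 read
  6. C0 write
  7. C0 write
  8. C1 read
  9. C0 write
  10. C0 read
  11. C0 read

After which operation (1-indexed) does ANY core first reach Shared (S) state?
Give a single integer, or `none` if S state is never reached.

Op 1: C2 write [C2 write: invalidate none -> C2=M] -> [I,I,M,I]
Op 2: C1 write [C1 write: invalidate ['C2=M'] -> C1=M] -> [I,M,I,I]
Op 3: C0 read [C0 read from I: others=['C1=M'] -> C0=S, others downsized to S] -> [S,S,I,I]
  -> First S state at op 3; remaining ops need not be traced.

Answer: 3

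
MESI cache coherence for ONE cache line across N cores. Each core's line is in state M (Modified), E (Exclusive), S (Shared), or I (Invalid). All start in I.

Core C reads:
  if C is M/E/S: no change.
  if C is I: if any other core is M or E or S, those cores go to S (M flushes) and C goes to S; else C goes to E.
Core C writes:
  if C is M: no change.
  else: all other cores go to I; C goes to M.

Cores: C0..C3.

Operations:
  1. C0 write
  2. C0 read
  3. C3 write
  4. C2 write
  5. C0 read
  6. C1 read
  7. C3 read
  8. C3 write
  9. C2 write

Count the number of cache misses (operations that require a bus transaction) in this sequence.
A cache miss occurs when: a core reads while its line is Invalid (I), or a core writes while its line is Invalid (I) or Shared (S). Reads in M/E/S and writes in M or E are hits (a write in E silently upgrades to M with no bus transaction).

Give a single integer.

Answer: 8

Derivation:
Op 1: C0 write [C0 write: invalidate none -> C0=M] -> [M,I,I,I] [MISS #1: write from I]
Op 2: C0 read [C0 read: already in M, no change] -> [M,I,I,I] [hit: read from M]
Op 3: C3 write [C3 write: invalidate ['C0=M'] -> C3=M] -> [I,I,I,M] [MISS #2: write from I]
Op 4: C2 write [C2 write: invalidate ['C3=M'] -> C2=M] -> [I,I,M,I] [MISS #3: write from I]
Op 5: C0 read [C0 read from I: others=['C2=M'] -> C0=S, others downsized to S] -> [S,I,S,I] [MISS #4: read from I]
Op 6: C1 read [C1 read from I: others=['C0=S', 'C2=S'] -> C1=S, others downsized to S] -> [S,S,S,I] [MISS #5: read from I]
Op 7: C3 read [C3 read from I: others=['C0=S', 'C1=S', 'C2=S'] -> C3=S, others downsized to S] -> [S,S,S,S] [MISS #6: read from I]
Op 8: C3 write [C3 write: invalidate ['C0=S', 'C1=S', 'C2=S'] -> C3=M] -> [I,I,I,M] [MISS #7: write from S]
Op 9: C2 write [C2 write: invalidate ['C3=M'] -> C2=M] -> [I,I,M,I] [MISS #8: write from I]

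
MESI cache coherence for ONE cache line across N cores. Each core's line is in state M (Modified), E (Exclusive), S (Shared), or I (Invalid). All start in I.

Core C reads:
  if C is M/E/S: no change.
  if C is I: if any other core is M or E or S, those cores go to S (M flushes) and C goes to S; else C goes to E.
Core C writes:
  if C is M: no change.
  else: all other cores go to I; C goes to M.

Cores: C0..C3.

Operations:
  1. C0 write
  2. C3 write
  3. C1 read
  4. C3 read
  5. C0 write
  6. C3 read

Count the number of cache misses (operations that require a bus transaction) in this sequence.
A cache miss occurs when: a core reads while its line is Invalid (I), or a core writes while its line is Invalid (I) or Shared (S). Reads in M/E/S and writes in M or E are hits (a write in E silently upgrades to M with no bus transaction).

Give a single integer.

Answer: 5

Derivation:
Op 1: C0 write [C0 write: invalidate none -> C0=M] -> [M,I,I,I] [MISS #1: write from I]
Op 2: C3 write [C3 write: invalidate ['C0=M'] -> C3=M] -> [I,I,I,M] [MISS #2: write from I]
Op 3: C1 read [C1 read from I: others=['C3=M'] -> C1=S, others downsized to S] -> [I,S,I,S] [MISS #3: read from I]
Op 4: C3 read [C3 read: already in S, no change] -> [I,S,I,S] [hit: read from S]
Op 5: C0 write [C0 write: invalidate ['C1=S', 'C3=S'] -> C0=M] -> [M,I,I,I] [MISS #4: write from I]
Op 6: C3 read [C3 read from I: others=['C0=M'] -> C3=S, others downsized to S] -> [S,I,I,S] [MISS #5: read from I]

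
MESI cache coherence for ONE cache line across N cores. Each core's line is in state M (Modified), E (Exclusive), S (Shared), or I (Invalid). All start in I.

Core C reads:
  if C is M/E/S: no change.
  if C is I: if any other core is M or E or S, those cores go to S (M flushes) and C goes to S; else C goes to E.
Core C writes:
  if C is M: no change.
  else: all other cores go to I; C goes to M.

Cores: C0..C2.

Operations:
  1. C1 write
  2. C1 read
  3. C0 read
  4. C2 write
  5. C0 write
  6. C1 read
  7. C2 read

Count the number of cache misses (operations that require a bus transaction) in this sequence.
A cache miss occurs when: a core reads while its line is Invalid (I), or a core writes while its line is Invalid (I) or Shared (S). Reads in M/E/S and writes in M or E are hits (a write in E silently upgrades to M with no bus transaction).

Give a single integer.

Answer: 6

Derivation:
Op 1: C1 write [C1 write: invalidate none -> C1=M] -> [I,M,I] [MISS #1: write from I]
Op 2: C1 read [C1 read: already in M, no change] -> [I,M,I] [hit: read from M]
Op 3: C0 read [C0 read from I: others=['C1=M'] -> C0=S, others downsized to S] -> [S,S,I] [MISS #2: read from I]
Op 4: C2 write [C2 write: invalidate ['C0=S', 'C1=S'] -> C2=M] -> [I,I,M] [MISS #3: write from I]
Op 5: C0 write [C0 write: invalidate ['C2=M'] -> C0=M] -> [M,I,I] [MISS #4: write from I]
Op 6: C1 read [C1 read from I: others=['C0=M'] -> C1=S, others downsized to S] -> [S,S,I] [MISS #5: read from I]
Op 7: C2 read [C2 read from I: others=['C0=S', 'C1=S'] -> C2=S, others downsized to S] -> [S,S,S] [MISS #6: read from I]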